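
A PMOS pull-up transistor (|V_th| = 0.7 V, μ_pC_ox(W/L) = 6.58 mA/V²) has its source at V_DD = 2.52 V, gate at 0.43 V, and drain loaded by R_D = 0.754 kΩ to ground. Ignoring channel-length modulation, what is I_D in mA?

V_SG = V_DD − V_G = 2.52 − 0.43 = 2.09 V, so V_ov = 2.09 − 0.7 = 1.39 V.
Assume saturation: I_D = ½ k_p V_ov² = 0.5 × 6.58 × 1.39² = 6.36 mA, giving V_SD = V_DD − I_D R_D = 2.52 − 6.36 × 0.754 = -2.27 V.
But -2.27 V < V_ov = 1.39 V, so the device is actually in triode.
In triode I_D = k_p[V_ov V_SD − ½ V_SD²] and I_D = (V_DD − V_SD)/R_D. Equating: 2.48 V_SD² − 7.896 V_SD + 2.52 = 0, giving V_SD = 0.36 V (the root below V_ov).
I_D = (2.52 − 0.36) / 0.754 = 2.86 mA.

I_D = 2.86 mA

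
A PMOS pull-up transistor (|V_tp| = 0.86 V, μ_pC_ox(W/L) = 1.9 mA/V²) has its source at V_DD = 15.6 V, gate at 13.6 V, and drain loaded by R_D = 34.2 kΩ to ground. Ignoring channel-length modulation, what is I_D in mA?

V_SG = V_DD − V_G = 15.6 − 13.6 = 2 V, so V_ov = 2 − 0.86 = 1.14 V.
Assume saturation: I_D = ½ k_p V_ov² = 0.5 × 1.9 × 1.14² = 1.23 mA, giving V_SD = V_DD − I_D R_D = 15.6 − 1.23 × 34.2 = -26.6 V.
But -26.6 V < V_ov = 1.14 V, so the device is actually in triode.
In triode I_D = k_p[V_ov V_SD − ½ V_SD²] and I_D = (V_DD − V_SD)/R_D. Equating: 32.5 V_SD² − 75.08 V_SD + 15.6 = 0, giving V_SD = 0.231 V (the root below V_ov).
I_D = (15.6 − 0.231) / 34.2 = 0.449 mA.

I_D = 0.449 mA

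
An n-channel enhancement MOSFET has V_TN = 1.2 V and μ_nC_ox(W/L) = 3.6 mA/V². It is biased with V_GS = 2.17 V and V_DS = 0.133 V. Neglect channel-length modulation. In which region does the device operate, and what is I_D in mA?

Triode; I_D = 0.433 mA

V_ov = V_GS − V_TN = 2.17 − 1.2 = 0.97 V.
Since V_DS = 0.133 V < V_ov = 0.97 V, the device is in the triode region.
I_D = k_n [V_ov · V_DS − ½ V_DS²] = 3.6 × [0.97 × 0.133 − 0.5 × 0.133²] = 0.433 mA.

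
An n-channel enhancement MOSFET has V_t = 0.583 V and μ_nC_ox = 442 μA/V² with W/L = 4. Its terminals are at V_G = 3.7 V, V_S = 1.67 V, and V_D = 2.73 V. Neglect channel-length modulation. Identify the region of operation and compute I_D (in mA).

Triode; I_D = 1.72 mA

V_GS = V_G − V_S = 3.7 − 1.67 = 2.03 V; V_DS = V_D − V_S = 2.73 − 1.67 = 1.06 V.
k_n = μ_nC_ox · (W/L) = 1.768 mA/V².
V_ov = V_GS − V_t = 2.03 − 0.583 = 1.45 V.
Since V_DS = 1.06 V < V_ov = 1.45 V, the device is in the triode region.
I_D = k_n [V_ov · V_DS − ½ V_DS²] = 1.768 × [1.45 × 1.06 − 0.5 × 1.06²] = 1.72 mA.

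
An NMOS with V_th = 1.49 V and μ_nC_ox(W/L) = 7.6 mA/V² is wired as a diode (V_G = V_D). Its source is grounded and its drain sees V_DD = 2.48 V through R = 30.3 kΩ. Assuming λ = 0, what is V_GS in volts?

V_GS = 1.58 V

With gate tied to drain, V_GS = V_DS ≥ V_GS − V_th, so the device is in saturation.
KCL at the drain: ½ k_n (V_GS − V_th)² = (V_DD − V_GS)/R.
Let x = V_GS − 1.49. Then 115 x² + x − 0.99 = 0, giving x = 0.0885 V (positive root), so V_GS = 1.58 V.
I_D = (V_DD − V_GS)/R = (2.48 − 1.58) / 30.3 = 0.0298 mA.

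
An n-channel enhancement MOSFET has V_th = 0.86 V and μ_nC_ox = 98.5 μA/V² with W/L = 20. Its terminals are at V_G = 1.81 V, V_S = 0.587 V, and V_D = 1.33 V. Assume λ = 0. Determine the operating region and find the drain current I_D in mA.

Saturation; I_D = 0.130 mA

V_GS = V_G − V_S = 1.81 − 0.587 = 1.22 V; V_DS = V_D − V_S = 1.33 − 0.587 = 0.743 V.
k_n = μ_nC_ox · (W/L) = 1.97 mA/V².
V_ov = V_GS − V_th = 1.22 − 0.86 = 0.363 V.
Since V_DS = 0.743 V ≥ V_ov = 0.363 V, the device is in saturation.
I_D = ½ k_n V_ov² = 0.5 × 1.97 × 0.363² = 0.13 mA.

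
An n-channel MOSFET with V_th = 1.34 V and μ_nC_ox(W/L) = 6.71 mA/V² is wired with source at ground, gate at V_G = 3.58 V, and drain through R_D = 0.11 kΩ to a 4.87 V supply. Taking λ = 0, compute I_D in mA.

I_D = 16.8 mA

V_GS = V_G = 3.58 V, so V_ov = 3.58 − 1.34 = 2.24 V.
Assume saturation: I_D = ½ k_n V_ov² = 0.5 × 6.71 × 2.24² = 16.8 mA, giving V_DS = V_DD − I_D R_D = 4.87 − 16.8 × 0.11 = 3.02 V.
V_DS = 3.02 V ≥ V_ov = 2.24 V, confirming saturation.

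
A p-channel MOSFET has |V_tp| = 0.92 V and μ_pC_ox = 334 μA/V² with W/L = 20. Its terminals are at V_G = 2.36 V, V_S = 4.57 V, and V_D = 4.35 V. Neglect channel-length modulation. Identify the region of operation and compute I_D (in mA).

Triode; I_D = 1.73 mA

V_SG = V_S − V_G = 4.57 − 2.36 = 2.21 V; V_SD = V_S − V_D = 4.57 − 4.35 = 0.22 V.
k_p = μ_pC_ox · (W/L) = 6.68 mA/V².
V_ov = V_SG − |V_tp| = 2.21 − 0.92 = 1.29 V.
Since V_SD = 0.22 V < V_ov = 1.29 V, the device is in the triode region.
I_D = k_p [V_ov · V_SD − ½ V_SD²] = 6.68 × [1.29 × 0.22 − 0.5 × 0.22²] = 1.73 mA.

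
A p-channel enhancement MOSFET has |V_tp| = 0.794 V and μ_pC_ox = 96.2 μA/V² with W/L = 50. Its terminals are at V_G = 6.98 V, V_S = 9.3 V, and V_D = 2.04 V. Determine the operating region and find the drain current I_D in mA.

V_SG = V_S − V_G = 9.3 − 6.98 = 2.32 V; V_SD = V_S − V_D = 9.3 − 2.04 = 7.26 V.
k_p = μ_pC_ox · (W/L) = 4.81 mA/V².
V_ov = V_SG − |V_tp| = 2.32 − 0.794 = 1.53 V.
Since V_SD = 7.26 V ≥ V_ov = 1.53 V, the device is in saturation.
I_D = ½ k_p V_ov² = 0.5 × 4.81 × 1.53² = 5.6 mA.

Saturation; I_D = 5.60 mA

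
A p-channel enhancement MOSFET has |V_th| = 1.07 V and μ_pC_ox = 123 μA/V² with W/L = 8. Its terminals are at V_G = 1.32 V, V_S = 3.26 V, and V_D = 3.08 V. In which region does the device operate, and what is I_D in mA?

Triode; I_D = 0.138 mA

V_SG = V_S − V_G = 3.26 − 1.32 = 1.94 V; V_SD = V_S − V_D = 3.26 − 3.08 = 0.18 V.
k_p = μ_pC_ox · (W/L) = 0.984 mA/V².
V_ov = V_SG − |V_th| = 1.94 − 1.07 = 0.87 V.
Since V_SD = 0.18 V < V_ov = 0.87 V, the device is in the triode region.
I_D = k_p [V_ov · V_SD − ½ V_SD²] = 0.984 × [0.87 × 0.18 − 0.5 × 0.18²] = 0.138 mA.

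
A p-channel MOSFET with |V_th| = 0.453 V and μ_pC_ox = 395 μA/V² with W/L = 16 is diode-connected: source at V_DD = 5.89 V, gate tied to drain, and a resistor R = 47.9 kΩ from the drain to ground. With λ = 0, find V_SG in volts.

With gate tied to drain, V_SG = V_SD ≥ V_SG − |V_th|, so the device is in saturation.
k_p = μ_pC_ox · (W/L) = 6.32 mA/V².
KCL at the drain: ½ k_p (V_SG − |V_th|)² = (V_DD − V_SG)/R.
Let x = V_SG − 0.453. Then 151 x² + x − 5.437 = 0, giving x = 0.186 V (positive root), so V_SG = 0.639 V.
I_D = (V_DD − V_SG)/R = (5.89 − 0.639) / 47.9 = 0.11 mA.

V_SG = 0.639 V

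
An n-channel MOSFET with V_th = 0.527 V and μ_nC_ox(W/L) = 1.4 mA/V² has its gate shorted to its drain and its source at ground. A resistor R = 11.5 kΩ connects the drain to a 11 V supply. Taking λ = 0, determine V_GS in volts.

V_GS = 1.61 V

With gate tied to drain, V_GS = V_DS ≥ V_GS − V_th, so the device is in saturation.
KCL at the drain: ½ k_n (V_GS − V_th)² = (V_DD − V_GS)/R.
Let x = V_GS − 0.527. Then 8.05 x² + x − 10.47 = 0, giving x = 1.08 V (positive root), so V_GS = 1.61 V.
I_D = (V_DD − V_GS)/R = (11 − 1.61) / 11.5 = 0.817 mA.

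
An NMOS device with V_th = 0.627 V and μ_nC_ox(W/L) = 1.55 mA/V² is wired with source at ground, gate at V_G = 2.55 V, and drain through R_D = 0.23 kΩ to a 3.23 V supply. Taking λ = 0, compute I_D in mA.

I_D = 2.87 mA

V_GS = V_G = 2.55 V, so V_ov = 2.55 − 0.627 = 1.92 V.
Assume saturation: I_D = ½ k_n V_ov² = 0.5 × 1.55 × 1.92² = 2.87 mA, giving V_DS = V_DD − I_D R_D = 3.23 − 2.87 × 0.23 = 2.57 V.
V_DS = 2.57 V ≥ V_ov = 1.92 V, confirming saturation.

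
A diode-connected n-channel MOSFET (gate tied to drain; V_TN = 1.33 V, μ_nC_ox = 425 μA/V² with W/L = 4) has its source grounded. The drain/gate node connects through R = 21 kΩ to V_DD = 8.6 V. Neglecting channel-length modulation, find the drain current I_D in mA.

I_D = 0.317 mA

With gate tied to drain, V_GS = V_DS ≥ V_GS − V_TN, so the device is in saturation.
k_n = μ_nC_ox · (W/L) = 1.7 mA/V².
KCL at the drain: ½ k_n (V_GS − V_TN)² = (V_DD − V_GS)/R.
Let x = V_GS − 1.33. Then 17.8 x² + x − 7.27 = 0, giving x = 0.611 V (positive root), so V_GS = 1.94 V.
I_D = (V_DD − V_GS)/R = (8.6 − 1.94) / 21 = 0.317 mA.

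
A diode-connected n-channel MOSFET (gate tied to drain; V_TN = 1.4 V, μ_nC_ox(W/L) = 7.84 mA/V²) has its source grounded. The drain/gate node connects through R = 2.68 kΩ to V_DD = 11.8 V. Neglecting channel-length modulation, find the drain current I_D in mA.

I_D = 3.53 mA

With gate tied to drain, V_GS = V_DS ≥ V_GS − V_TN, so the device is in saturation.
KCL at the drain: ½ k_n (V_GS − V_TN)² = (V_DD − V_GS)/R.
Let x = V_GS − 1.4. Then 10.5 x² + x − 10.4 = 0, giving x = 0.949 V (positive root), so V_GS = 2.35 V.
I_D = (V_DD − V_GS)/R = (11.8 − 2.35) / 2.68 = 3.53 mA.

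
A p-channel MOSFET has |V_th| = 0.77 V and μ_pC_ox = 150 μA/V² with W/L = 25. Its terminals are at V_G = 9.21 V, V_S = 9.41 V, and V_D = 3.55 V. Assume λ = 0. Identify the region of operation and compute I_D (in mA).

V_SG = V_S − V_G = 9.41 − 9.21 = 0.2 V; V_SD = V_S − V_D = 9.41 − 3.55 = 5.86 V.
V_SG = 0.2 V < |V_th| = 0.77 V, so the transistor is in cutoff.

Cutoff; I_D = 0 mA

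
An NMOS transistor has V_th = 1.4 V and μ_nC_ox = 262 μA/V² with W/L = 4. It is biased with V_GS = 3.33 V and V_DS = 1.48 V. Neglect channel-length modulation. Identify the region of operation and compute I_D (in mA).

Triode; I_D = 1.85 mA

k_n = μ_nC_ox · (W/L) = 1.048 mA/V².
V_ov = V_GS − V_th = 3.33 − 1.4 = 1.93 V.
Since V_DS = 1.48 V < V_ov = 1.93 V, the device is in the triode region.
I_D = k_n [V_ov · V_DS − ½ V_DS²] = 1.048 × [1.93 × 1.48 − 0.5 × 1.48²] = 1.85 mA.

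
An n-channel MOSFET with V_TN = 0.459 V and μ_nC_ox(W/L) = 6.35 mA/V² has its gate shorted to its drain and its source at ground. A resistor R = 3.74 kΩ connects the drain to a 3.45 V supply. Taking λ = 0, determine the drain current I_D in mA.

I_D = 0.676 mA

With gate tied to drain, V_GS = V_DS ≥ V_GS − V_TN, so the device is in saturation.
KCL at the drain: ½ k_n (V_GS − V_TN)² = (V_DD − V_GS)/R.
Let x = V_GS − 0.459. Then 11.9 x² + x − 2.991 = 0, giving x = 0.462 V (positive root), so V_GS = 0.921 V.
I_D = (V_DD − V_GS)/R = (3.45 − 0.921) / 3.74 = 0.676 mA.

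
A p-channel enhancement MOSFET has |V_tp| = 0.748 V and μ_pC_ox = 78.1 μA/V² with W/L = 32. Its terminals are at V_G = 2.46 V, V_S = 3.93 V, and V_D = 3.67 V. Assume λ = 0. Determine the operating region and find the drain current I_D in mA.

Triode; I_D = 0.385 mA

V_SG = V_S − V_G = 3.93 − 2.46 = 1.47 V; V_SD = V_S − V_D = 3.93 − 3.67 = 0.26 V.
k_p = μ_pC_ox · (W/L) = 2.499 mA/V².
V_ov = V_SG − |V_tp| = 1.47 − 0.748 = 0.722 V.
Since V_SD = 0.26 V < V_ov = 0.722 V, the device is in the triode region.
I_D = k_p [V_ov · V_SD − ½ V_SD²] = 2.499 × [0.722 × 0.26 − 0.5 × 0.26²] = 0.385 mA.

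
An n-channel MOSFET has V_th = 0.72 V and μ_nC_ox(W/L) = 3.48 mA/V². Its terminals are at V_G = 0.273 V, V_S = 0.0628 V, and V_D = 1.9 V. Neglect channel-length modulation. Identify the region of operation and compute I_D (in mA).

Cutoff; I_D = 0 mA

V_GS = V_G − V_S = 0.273 − 0.0628 = 0.21 V; V_DS = V_D − V_S = 1.9 − 0.0628 = 1.84 V.
V_GS = 0.21 V < V_th = 0.72 V, so the transistor is in cutoff.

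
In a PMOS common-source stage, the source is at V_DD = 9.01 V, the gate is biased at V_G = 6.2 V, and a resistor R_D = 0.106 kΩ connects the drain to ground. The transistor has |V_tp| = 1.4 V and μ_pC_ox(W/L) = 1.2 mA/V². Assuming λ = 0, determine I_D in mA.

V_SG = V_DD − V_G = 9.01 − 6.2 = 2.81 V, so V_ov = 2.81 − 1.4 = 1.41 V.
Assume saturation: I_D = ½ k_p V_ov² = 0.5 × 1.2 × 1.41² = 1.19 mA, giving V_SD = V_DD − I_D R_D = 9.01 − 1.19 × 0.106 = 8.88 V.
V_SD = 8.88 V ≥ V_ov = 1.41 V, confirming saturation.

I_D = 1.19 mA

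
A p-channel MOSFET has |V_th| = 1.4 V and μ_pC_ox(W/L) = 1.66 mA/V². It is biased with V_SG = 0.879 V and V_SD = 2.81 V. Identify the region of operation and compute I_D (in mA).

Cutoff; I_D = 0 mA

V_SG = 0.879 V < |V_th| = 1.4 V, so the transistor is in cutoff.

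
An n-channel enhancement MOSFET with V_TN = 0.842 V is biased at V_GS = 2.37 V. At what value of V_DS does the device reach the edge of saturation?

The boundary between triode and saturation is V_DS = V_GS − V_TN = V_ov.
V_ov = 2.37 − 0.842 = 1.53 V.

V_DS,sat = 1.53 V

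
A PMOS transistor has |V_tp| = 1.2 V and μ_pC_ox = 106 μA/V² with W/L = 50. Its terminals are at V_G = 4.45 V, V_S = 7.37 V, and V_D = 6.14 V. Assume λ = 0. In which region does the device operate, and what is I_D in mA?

Triode; I_D = 7.20 mA

V_SG = V_S − V_G = 7.37 − 4.45 = 2.92 V; V_SD = V_S − V_D = 7.37 − 6.14 = 1.23 V.
k_p = μ_pC_ox · (W/L) = 5.3 mA/V².
V_ov = V_SG − |V_tp| = 2.92 − 1.2 = 1.72 V.
Since V_SD = 1.23 V < V_ov = 1.72 V, the device is in the triode region.
I_D = k_p [V_ov · V_SD − ½ V_SD²] = 5.3 × [1.72 × 1.23 − 0.5 × 1.23²] = 7.2 mA.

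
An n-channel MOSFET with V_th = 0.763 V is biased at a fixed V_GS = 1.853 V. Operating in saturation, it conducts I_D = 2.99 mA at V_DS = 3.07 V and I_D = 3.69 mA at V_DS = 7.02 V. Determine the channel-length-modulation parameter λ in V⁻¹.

With V_GS fixed, I_D ∝ (1 + λ V_DS) in saturation, so I_D2/I_D1 = (1 + λ V_DS2)/(1 + λ V_DS1).
3.69/2.99 = 1.234 = (1 + 7.02 λ)/(1 + 3.07 λ).
Solving: λ (I_D1 V_DS2 − I_D2 V_DS1) = I_D2 − I_D1, so λ = (3.69 − 2.99) / (2.99 × 7.02 − 3.69 × 3.07) = 0.7 / 9.66 = 0.0725 V⁻¹.

λ = 0.0725 V⁻¹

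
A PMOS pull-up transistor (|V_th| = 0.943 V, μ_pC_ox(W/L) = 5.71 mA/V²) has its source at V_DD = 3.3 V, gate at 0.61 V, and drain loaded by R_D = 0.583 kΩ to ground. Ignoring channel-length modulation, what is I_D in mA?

V_SG = V_DD − V_G = 3.3 − 0.61 = 2.69 V, so V_ov = 2.69 − 0.943 = 1.75 V.
Assume saturation: I_D = ½ k_p V_ov² = 0.5 × 5.71 × 1.75² = 8.71 mA, giving V_SD = V_DD − I_D R_D = 3.3 − 8.71 × 0.583 = -1.78 V.
But -1.78 V < V_ov = 1.75 V, so the device is actually in triode.
In triode I_D = k_p[V_ov V_SD − ½ V_SD²] and I_D = (V_DD − V_SD)/R_D. Equating: 1.66 V_SD² − 6.816 V_SD + 3.3 = 0, giving V_SD = 0.561 V (the root below V_ov).
I_D = (3.3 − 0.561) / 0.583 = 4.7 mA.

I_D = 4.70 mA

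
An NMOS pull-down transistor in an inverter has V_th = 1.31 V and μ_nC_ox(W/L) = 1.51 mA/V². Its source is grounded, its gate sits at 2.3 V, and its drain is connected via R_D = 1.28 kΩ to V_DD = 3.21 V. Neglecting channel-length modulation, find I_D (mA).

V_GS = V_G = 2.3 V, so V_ov = 2.3 − 1.31 = 0.99 V.
Assume saturation: I_D = ½ k_n V_ov² = 0.5 × 1.51 × 0.99² = 0.74 mA, giving V_DS = V_DD − I_D R_D = 3.21 − 0.74 × 1.28 = 2.26 V.
V_DS = 2.26 V ≥ V_ov = 0.99 V, confirming saturation.

I_D = 0.740 mA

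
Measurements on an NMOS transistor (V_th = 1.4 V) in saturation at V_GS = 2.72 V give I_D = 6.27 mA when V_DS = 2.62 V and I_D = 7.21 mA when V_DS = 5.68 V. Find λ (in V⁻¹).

With V_GS fixed, I_D ∝ (1 + λ V_DS) in saturation, so I_D2/I_D1 = (1 + λ V_DS2)/(1 + λ V_DS1).
7.21/6.27 = 1.15 = (1 + 5.68 λ)/(1 + 2.62 λ).
Solving: λ (I_D1 V_DS2 − I_D2 V_DS1) = I_D2 − I_D1, so λ = (7.21 − 6.27) / (6.27 × 5.68 − 7.21 × 2.62) = 0.94 / 16.7 = 0.0562 V⁻¹.

λ = 0.0562 V⁻¹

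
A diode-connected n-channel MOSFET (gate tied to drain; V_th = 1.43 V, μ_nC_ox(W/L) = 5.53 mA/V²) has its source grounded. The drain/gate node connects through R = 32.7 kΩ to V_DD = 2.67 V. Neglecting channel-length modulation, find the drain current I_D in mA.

With gate tied to drain, V_GS = V_DS ≥ V_GS − V_th, so the device is in saturation.
KCL at the drain: ½ k_n (V_GS − V_th)² = (V_DD − V_GS)/R.
Let x = V_GS − 1.43. Then 90.4 x² + x − 1.24 = 0, giving x = 0.112 V (positive root), so V_GS = 1.54 V.
I_D = (V_DD − V_GS)/R = (2.67 − 1.54) / 32.7 = 0.0345 mA.

I_D = 0.0345 mA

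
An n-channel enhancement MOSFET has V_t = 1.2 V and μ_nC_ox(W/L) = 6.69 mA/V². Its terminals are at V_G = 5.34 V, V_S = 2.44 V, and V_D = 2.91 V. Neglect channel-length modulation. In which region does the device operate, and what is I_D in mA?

Triode; I_D = 4.61 mA

V_GS = V_G − V_S = 5.34 − 2.44 = 2.9 V; V_DS = V_D − V_S = 2.91 − 2.44 = 0.47 V.
V_ov = V_GS − V_t = 2.9 − 1.2 = 1.7 V.
Since V_DS = 0.47 V < V_ov = 1.7 V, the device is in the triode region.
I_D = k_n [V_ov · V_DS − ½ V_DS²] = 6.69 × [1.7 × 0.47 − 0.5 × 0.47²] = 4.61 mA.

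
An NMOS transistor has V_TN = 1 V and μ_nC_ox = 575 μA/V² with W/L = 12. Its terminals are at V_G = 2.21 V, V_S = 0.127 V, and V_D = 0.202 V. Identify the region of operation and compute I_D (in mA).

Triode; I_D = 0.541 mA

V_GS = V_G − V_S = 2.21 − 0.127 = 2.08 V; V_DS = V_D − V_S = 0.202 − 0.127 = 0.075 V.
k_n = μ_nC_ox · (W/L) = 6.9 mA/V².
V_ov = V_GS − V_TN = 2.08 − 1 = 1.08 V.
Since V_DS = 0.075 V < V_ov = 1.08 V, the device is in the triode region.
I_D = k_n [V_ov · V_DS − ½ V_DS²] = 6.9 × [1.08 × 0.075 − 0.5 × 0.075²] = 0.541 mA.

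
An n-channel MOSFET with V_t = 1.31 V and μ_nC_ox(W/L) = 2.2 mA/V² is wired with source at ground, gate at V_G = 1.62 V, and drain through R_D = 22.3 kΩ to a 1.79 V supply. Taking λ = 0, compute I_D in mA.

V_GS = V_G = 1.62 V, so V_ov = 1.62 − 1.31 = 0.31 V.
Assume saturation: I_D = ½ k_n V_ov² = 0.5 × 2.2 × 0.31² = 0.106 mA, giving V_DS = V_DD − I_D R_D = 1.79 − 0.106 × 22.3 = -0.567 V.
But -0.567 V < V_ov = 0.31 V, so the device is actually in triode.
In triode I_D = k_n[V_ov V_DS − ½ V_DS²] and I_D = (V_DD − V_DS)/R_D. Equating: 24.5 V_DS² − 16.21 V_DS + 1.79 = 0, giving V_DS = 0.14 V (the root below V_ov).
I_D = (1.79 − 0.14) / 22.3 = 0.074 mA.

I_D = 0.0740 mA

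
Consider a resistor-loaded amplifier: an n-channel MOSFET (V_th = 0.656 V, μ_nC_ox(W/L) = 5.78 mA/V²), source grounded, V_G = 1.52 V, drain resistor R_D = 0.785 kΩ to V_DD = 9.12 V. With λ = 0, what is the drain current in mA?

V_GS = V_G = 1.52 V, so V_ov = 1.52 − 0.656 = 0.864 V.
Assume saturation: I_D = ½ k_n V_ov² = 0.5 × 5.78 × 0.864² = 2.16 mA, giving V_DS = V_DD − I_D R_D = 9.12 − 2.16 × 0.785 = 7.43 V.
V_DS = 7.43 V ≥ V_ov = 0.864 V, confirming saturation.

I_D = 2.16 mA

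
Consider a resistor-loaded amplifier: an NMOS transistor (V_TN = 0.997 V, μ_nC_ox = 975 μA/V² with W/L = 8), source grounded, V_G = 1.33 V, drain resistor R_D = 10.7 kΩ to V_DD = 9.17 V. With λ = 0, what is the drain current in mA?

I_D = 0.432 mA

V_GS = V_G = 1.33 V, so V_ov = 1.33 − 0.997 = 0.333 V.
k_n = μ_nC_ox · (W/L) = 7.8 mA/V².
Assume saturation: I_D = ½ k_n V_ov² = 0.5 × 7.8 × 0.333² = 0.432 mA, giving V_DS = V_DD − I_D R_D = 9.17 − 0.432 × 10.7 = 4.54 V.
V_DS = 4.54 V ≥ V_ov = 0.333 V, confirming saturation.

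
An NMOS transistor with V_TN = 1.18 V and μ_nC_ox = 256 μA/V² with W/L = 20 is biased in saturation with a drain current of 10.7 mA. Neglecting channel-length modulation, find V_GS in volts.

k_n = μ_nC_ox · (W/L) = 5.12 mA/V².
In saturation I_D = ½ k_n (V_GS − V_TN)², so V_GS − V_TN = √(2 I_D / k_n) = √(2 × 10.7 / 5.12) = 2.04 V.
V_GS = 1.18 + 2.04 = 3.22 V.

V_GS = 3.22 V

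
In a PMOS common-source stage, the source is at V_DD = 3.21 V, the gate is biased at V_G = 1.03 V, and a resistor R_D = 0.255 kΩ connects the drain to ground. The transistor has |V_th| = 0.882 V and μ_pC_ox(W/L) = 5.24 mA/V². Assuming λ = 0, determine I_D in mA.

V_SG = V_DD − V_G = 3.21 − 1.03 = 2.18 V, so V_ov = 2.18 − 0.882 = 1.3 V.
Assume saturation: I_D = ½ k_p V_ov² = 0.5 × 5.24 × 1.3² = 4.41 mA, giving V_SD = V_DD − I_D R_D = 3.21 − 4.41 × 0.255 = 2.08 V.
V_SD = 2.08 V ≥ V_ov = 1.3 V, confirming saturation.

I_D = 4.41 mA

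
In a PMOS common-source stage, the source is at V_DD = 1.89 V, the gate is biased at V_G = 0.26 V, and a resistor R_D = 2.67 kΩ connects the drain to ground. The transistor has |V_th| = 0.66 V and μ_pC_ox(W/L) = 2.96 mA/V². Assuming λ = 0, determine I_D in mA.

I_D = 0.616 mA

V_SG = V_DD − V_G = 1.89 − 0.26 = 1.63 V, so V_ov = 1.63 − 0.66 = 0.97 V.
Assume saturation: I_D = ½ k_p V_ov² = 0.5 × 2.96 × 0.97² = 1.39 mA, giving V_SD = V_DD − I_D R_D = 1.89 − 1.39 × 2.67 = -1.83 V.
But -1.83 V < V_ov = 0.97 V, so the device is actually in triode.
In triode I_D = k_p[V_ov V_SD − ½ V_SD²] and I_D = (V_DD − V_SD)/R_D. Equating: 3.95 V_SD² − 8.666 V_SD + 1.89 = 0, giving V_SD = 0.246 V (the root below V_ov).
I_D = (1.89 − 0.246) / 2.67 = 0.616 mA.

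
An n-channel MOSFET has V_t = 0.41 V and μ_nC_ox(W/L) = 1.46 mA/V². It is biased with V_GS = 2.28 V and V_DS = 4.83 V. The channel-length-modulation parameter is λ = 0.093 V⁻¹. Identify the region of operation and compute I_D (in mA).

Saturation; I_D = 3.70 mA

V_ov = V_GS − V_t = 2.28 − 0.41 = 1.87 V.
Since V_DS = 4.83 V ≥ V_ov = 1.87 V, the device is in saturation.
I_D = ½ k_n V_ov² (1 + λ V_DS) = 0.5 × 1.46 × 1.87² × (1 + 0.093 × 4.83) = 3.7 mA.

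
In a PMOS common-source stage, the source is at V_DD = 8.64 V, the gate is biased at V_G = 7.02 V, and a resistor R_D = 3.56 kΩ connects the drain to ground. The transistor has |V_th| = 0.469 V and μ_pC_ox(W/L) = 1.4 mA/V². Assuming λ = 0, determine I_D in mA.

V_SG = V_DD − V_G = 8.64 − 7.02 = 1.62 V, so V_ov = 1.62 − 0.469 = 1.15 V.
Assume saturation: I_D = ½ k_p V_ov² = 0.5 × 1.4 × 1.15² = 0.927 mA, giving V_SD = V_DD − I_D R_D = 8.64 − 0.927 × 3.56 = 5.34 V.
V_SD = 5.34 V ≥ V_ov = 1.15 V, confirming saturation.

I_D = 0.927 mA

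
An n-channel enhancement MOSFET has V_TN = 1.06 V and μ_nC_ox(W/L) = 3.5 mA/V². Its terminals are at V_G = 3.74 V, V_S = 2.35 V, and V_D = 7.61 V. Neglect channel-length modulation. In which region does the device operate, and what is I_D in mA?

Saturation; I_D = 0.191 mA

V_GS = V_G − V_S = 3.74 − 2.35 = 1.39 V; V_DS = V_D − V_S = 7.61 − 2.35 = 5.26 V.
V_ov = V_GS − V_TN = 1.39 − 1.06 = 0.33 V.
Since V_DS = 5.26 V ≥ V_ov = 0.33 V, the device is in saturation.
I_D = ½ k_n V_ov² = 0.5 × 3.5 × 0.33² = 0.191 mA.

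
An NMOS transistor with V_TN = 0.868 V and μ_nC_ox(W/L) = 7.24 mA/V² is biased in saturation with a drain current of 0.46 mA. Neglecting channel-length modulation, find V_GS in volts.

V_GS = 1.22 V

In saturation I_D = ½ k_n (V_GS − V_TN)², so V_GS − V_TN = √(2 I_D / k_n) = √(2 × 0.46 / 7.24) = 0.356 V.
V_GS = 0.868 + 0.356 = 1.22 V.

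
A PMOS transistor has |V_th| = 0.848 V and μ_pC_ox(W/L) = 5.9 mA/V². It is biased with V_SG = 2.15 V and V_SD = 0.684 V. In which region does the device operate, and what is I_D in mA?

V_ov = V_SG − |V_th| = 2.15 − 0.848 = 1.3 V.
Since V_SD = 0.684 V < V_ov = 1.3 V, the device is in the triode region.
I_D = k_p [V_ov · V_SD − ½ V_SD²] = 5.9 × [1.3 × 0.684 − 0.5 × 0.684²] = 3.87 mA.

Triode; I_D = 3.87 mA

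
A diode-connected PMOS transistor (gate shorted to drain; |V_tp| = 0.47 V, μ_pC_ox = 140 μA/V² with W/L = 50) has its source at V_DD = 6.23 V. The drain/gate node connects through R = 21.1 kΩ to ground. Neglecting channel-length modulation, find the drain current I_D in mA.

I_D = 0.260 mA

With gate tied to drain, V_SG = V_SD ≥ V_SG − |V_tp|, so the device is in saturation.
k_p = μ_pC_ox · (W/L) = 7 mA/V².
KCL at the drain: ½ k_p (V_SG − |V_tp|)² = (V_DD − V_SG)/R.
Let x = V_SG − 0.47. Then 73.9 x² + x − 5.76 = 0, giving x = 0.273 V (positive root), so V_SG = 0.743 V.
I_D = (V_DD − V_SG)/R = (6.23 − 0.743) / 21.1 = 0.26 mA.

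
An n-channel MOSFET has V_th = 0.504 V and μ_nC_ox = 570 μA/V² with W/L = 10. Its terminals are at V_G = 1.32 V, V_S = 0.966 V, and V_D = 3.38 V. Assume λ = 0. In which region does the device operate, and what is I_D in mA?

V_GS = V_G − V_S = 1.32 − 0.966 = 0.354 V; V_DS = V_D − V_S = 3.38 − 0.966 = 2.41 V.
V_GS = 0.354 V < V_th = 0.504 V, so the transistor is in cutoff.

Cutoff; I_D = 0 mA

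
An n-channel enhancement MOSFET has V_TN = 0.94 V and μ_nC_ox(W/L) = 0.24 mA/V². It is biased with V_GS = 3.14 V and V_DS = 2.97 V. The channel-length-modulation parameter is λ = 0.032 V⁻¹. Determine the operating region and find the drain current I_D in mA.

Saturation; I_D = 0.636 mA

V_ov = V_GS − V_TN = 3.14 − 0.94 = 2.2 V.
Since V_DS = 2.97 V ≥ V_ov = 2.2 V, the device is in saturation.
I_D = ½ k_n V_ov² (1 + λ V_DS) = 0.5 × 0.24 × 2.2² × (1 + 0.032 × 2.97) = 0.636 mA.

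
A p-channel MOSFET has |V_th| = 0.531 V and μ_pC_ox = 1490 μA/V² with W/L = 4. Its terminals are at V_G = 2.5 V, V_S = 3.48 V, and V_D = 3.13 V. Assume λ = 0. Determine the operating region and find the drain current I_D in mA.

V_SG = V_S − V_G = 3.48 − 2.5 = 0.98 V; V_SD = V_S − V_D = 3.48 − 3.13 = 0.35 V.
k_p = μ_pC_ox · (W/L) = 5.96 mA/V².
V_ov = V_SG − |V_th| = 0.98 − 0.531 = 0.449 V.
Since V_SD = 0.35 V < V_ov = 0.449 V, the device is in the triode region.
I_D = k_p [V_ov · V_SD − ½ V_SD²] = 5.96 × [0.449 × 0.35 − 0.5 × 0.35²] = 0.572 mA.

Triode; I_D = 0.572 mA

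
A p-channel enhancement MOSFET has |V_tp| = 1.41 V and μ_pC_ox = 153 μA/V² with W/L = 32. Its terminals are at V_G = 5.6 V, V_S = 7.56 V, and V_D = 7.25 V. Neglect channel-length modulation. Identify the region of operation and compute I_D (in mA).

Triode; I_D = 0.600 mA

V_SG = V_S − V_G = 7.56 − 5.6 = 1.96 V; V_SD = V_S − V_D = 7.56 − 7.25 = 0.31 V.
k_p = μ_pC_ox · (W/L) = 4.896 mA/V².
V_ov = V_SG − |V_tp| = 1.96 − 1.41 = 0.55 V.
Since V_SD = 0.31 V < V_ov = 0.55 V, the device is in the triode region.
I_D = k_p [V_ov · V_SD − ½ V_SD²] = 4.896 × [0.55 × 0.31 − 0.5 × 0.31²] = 0.6 mA.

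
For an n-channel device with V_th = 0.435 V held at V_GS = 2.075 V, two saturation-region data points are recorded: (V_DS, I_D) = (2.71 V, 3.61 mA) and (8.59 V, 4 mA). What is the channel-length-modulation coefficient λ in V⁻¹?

λ = 0.0193 V⁻¹

With V_GS fixed, I_D ∝ (1 + λ V_DS) in saturation, so I_D2/I_D1 = (1 + λ V_DS2)/(1 + λ V_DS1).
4/3.61 = 1.108 = (1 + 8.59 λ)/(1 + 2.71 λ).
Solving: λ (I_D1 V_DS2 − I_D2 V_DS1) = I_D2 − I_D1, so λ = (4 − 3.61) / (3.61 × 8.59 − 4 × 2.71) = 0.39 / 20.2 = 0.0193 V⁻¹.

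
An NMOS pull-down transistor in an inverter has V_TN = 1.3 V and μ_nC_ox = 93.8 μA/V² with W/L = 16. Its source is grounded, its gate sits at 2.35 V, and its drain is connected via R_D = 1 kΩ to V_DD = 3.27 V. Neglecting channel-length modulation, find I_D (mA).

V_GS = V_G = 2.35 V, so V_ov = 2.35 − 1.3 = 1.05 V.
k_n = μ_nC_ox · (W/L) = 1.501 mA/V².
Assume saturation: I_D = ½ k_n V_ov² = 0.5 × 1.501 × 1.05² = 0.827 mA, giving V_DS = V_DD − I_D R_D = 3.27 − 0.827 × 1 = 2.44 V.
V_DS = 2.44 V ≥ V_ov = 1.05 V, confirming saturation.

I_D = 0.827 mA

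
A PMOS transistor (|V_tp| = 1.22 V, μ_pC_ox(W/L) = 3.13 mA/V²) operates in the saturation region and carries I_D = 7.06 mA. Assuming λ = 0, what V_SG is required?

V_SG = 3.34 V

In saturation I_D = ½ k_p (V_SG − |V_tp|)², so V_SG − |V_tp| = √(2 I_D / k_p) = √(2 × 7.06 / 3.13) = 2.12 V.
V_SG = 1.22 + 2.12 = 3.34 V.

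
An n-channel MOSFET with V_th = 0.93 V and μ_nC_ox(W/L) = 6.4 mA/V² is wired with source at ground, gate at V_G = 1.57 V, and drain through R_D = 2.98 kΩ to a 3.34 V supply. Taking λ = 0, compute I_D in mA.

I_D = 1.01 mA

V_GS = V_G = 1.57 V, so V_ov = 1.57 − 0.93 = 0.64 V.
Assume saturation: I_D = ½ k_n V_ov² = 0.5 × 6.4 × 0.64² = 1.31 mA, giving V_DS = V_DD − I_D R_D = 3.34 − 1.31 × 2.98 = -0.566 V.
But -0.566 V < V_ov = 0.64 V, so the device is actually in triode.
In triode I_D = k_n[V_ov V_DS − ½ V_DS²] and I_D = (V_DD − V_DS)/R_D. Equating: 9.54 V_DS² − 13.21 V_DS + 3.34 = 0, giving V_DS = 0.333 V (the root below V_ov).
I_D = (3.34 − 0.333) / 2.98 = 1.01 mA.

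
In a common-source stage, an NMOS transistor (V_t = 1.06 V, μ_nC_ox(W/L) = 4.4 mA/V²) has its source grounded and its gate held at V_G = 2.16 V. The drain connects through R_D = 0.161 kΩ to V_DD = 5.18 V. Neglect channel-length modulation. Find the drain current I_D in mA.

I_D = 2.66 mA

V_GS = V_G = 2.16 V, so V_ov = 2.16 − 1.06 = 1.1 V.
Assume saturation: I_D = ½ k_n V_ov² = 0.5 × 4.4 × 1.1² = 2.66 mA, giving V_DS = V_DD − I_D R_D = 5.18 − 2.66 × 0.161 = 4.75 V.
V_DS = 4.75 V ≥ V_ov = 1.1 V, confirming saturation.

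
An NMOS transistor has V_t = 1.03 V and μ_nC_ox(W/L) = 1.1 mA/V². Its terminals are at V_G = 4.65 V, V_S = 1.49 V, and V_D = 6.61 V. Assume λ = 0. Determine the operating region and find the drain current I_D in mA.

V_GS = V_G − V_S = 4.65 − 1.49 = 3.16 V; V_DS = V_D − V_S = 6.61 − 1.49 = 5.12 V.
V_ov = V_GS − V_t = 3.16 − 1.03 = 2.13 V.
Since V_DS = 5.12 V ≥ V_ov = 2.13 V, the device is in saturation.
I_D = ½ k_n V_ov² = 0.5 × 1.1 × 2.13² = 2.5 mA.

Saturation; I_D = 2.50 mA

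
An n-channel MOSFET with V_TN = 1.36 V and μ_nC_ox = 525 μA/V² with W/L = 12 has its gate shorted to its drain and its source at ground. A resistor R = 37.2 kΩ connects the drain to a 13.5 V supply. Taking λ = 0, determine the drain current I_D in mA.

With gate tied to drain, V_GS = V_DS ≥ V_GS − V_TN, so the device is in saturation.
k_n = μ_nC_ox · (W/L) = 6.3 mA/V².
KCL at the drain: ½ k_n (V_GS − V_TN)² = (V_DD − V_GS)/R.
Let x = V_GS − 1.36. Then 117 x² + x − 12.14 = 0, giving x = 0.318 V (positive root), so V_GS = 1.68 V.
I_D = (V_DD − V_GS)/R = (13.5 − 1.68) / 37.2 = 0.318 mA.

I_D = 0.318 mA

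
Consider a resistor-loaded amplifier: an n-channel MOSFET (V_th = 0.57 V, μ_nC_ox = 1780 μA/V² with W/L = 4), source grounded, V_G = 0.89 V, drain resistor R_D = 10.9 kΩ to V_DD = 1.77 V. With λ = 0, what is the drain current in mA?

I_D = 0.155 mA

V_GS = V_G = 0.89 V, so V_ov = 0.89 − 0.57 = 0.32 V.
k_n = μ_nC_ox · (W/L) = 7.12 mA/V².
Assume saturation: I_D = ½ k_n V_ov² = 0.5 × 7.12 × 0.32² = 0.365 mA, giving V_DS = V_DD − I_D R_D = 1.77 − 0.365 × 10.9 = -2.2 V.
But -2.2 V < V_ov = 0.32 V, so the device is actually in triode.
In triode I_D = k_n[V_ov V_DS − ½ V_DS²] and I_D = (V_DD − V_DS)/R_D. Equating: 38.8 V_DS² − 25.83 V_DS + 1.77 = 0, giving V_DS = 0.0775 V (the root below V_ov).
I_D = (1.77 − 0.0775) / 10.9 = 0.155 mA.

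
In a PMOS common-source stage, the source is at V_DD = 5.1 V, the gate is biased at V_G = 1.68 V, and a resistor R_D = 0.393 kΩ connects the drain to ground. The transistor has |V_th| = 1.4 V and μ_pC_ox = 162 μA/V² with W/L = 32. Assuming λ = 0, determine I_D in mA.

I_D = 9.49 mA

V_SG = V_DD − V_G = 5.1 − 1.68 = 3.42 V, so V_ov = 3.42 − 1.4 = 2.02 V.
k_p = μ_pC_ox · (W/L) = 5.184 mA/V².
Assume saturation: I_D = ½ k_p V_ov² = 0.5 × 5.184 × 2.02² = 10.6 mA, giving V_SD = V_DD − I_D R_D = 5.1 − 10.6 × 0.393 = 0.943 V.
But 0.943 V < V_ov = 2.02 V, so the device is actually in triode.
In triode I_D = k_p[V_ov V_SD − ½ V_SD²] and I_D = (V_DD − V_SD)/R_D. Equating: 1.02 V_SD² − 5.115 V_SD + 5.1 = 0, giving V_SD = 1.37 V (the root below V_ov).
I_D = (5.1 − 1.37) / 0.393 = 9.49 mA.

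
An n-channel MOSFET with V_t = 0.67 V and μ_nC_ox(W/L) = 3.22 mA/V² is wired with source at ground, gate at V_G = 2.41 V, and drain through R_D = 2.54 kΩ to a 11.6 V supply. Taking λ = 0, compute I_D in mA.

V_GS = V_G = 2.41 V, so V_ov = 2.41 − 0.67 = 1.74 V.
Assume saturation: I_D = ½ k_n V_ov² = 0.5 × 3.22 × 1.74² = 4.87 mA, giving V_DS = V_DD − I_D R_D = 11.6 − 4.87 × 2.54 = -0.781 V.
But -0.781 V < V_ov = 1.74 V, so the device is actually in triode.
In triode I_D = k_n[V_ov V_DS − ½ V_DS²] and I_D = (V_DD − V_DS)/R_D. Equating: 4.09 V_DS² − 15.23 V_DS + 11.6 = 0, giving V_DS = 1.07 V (the root below V_ov).
I_D = (11.6 − 1.07) / 2.54 = 4.15 mA.

I_D = 4.15 mA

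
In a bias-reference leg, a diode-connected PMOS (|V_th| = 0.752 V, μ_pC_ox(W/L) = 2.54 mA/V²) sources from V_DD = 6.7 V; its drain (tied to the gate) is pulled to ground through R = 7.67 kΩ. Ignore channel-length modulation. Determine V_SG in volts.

With gate tied to drain, V_SG = V_SD ≥ V_SG − |V_th|, so the device is in saturation.
KCL at the drain: ½ k_p (V_SG − |V_th|)² = (V_DD − V_SG)/R.
Let x = V_SG − 0.752. Then 9.74 x² + x − 5.948 = 0, giving x = 0.732 V (positive root), so V_SG = 1.48 V.
I_D = (V_DD − V_SG)/R = (6.7 − 1.48) / 7.67 = 0.68 mA.

V_SG = 1.48 V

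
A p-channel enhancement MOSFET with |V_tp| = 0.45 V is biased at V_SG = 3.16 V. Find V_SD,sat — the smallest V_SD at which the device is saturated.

V_SD,sat = 2.71 V

The boundary between triode and saturation is V_SD = V_SG − |V_tp| = V_ov.
V_ov = 3.16 − 0.45 = 2.71 V.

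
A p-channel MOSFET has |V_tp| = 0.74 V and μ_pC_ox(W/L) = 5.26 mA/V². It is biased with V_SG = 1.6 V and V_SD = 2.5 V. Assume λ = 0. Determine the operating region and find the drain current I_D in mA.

V_ov = V_SG − |V_tp| = 1.6 − 0.74 = 0.86 V.
Since V_SD = 2.5 V ≥ V_ov = 0.86 V, the device is in saturation.
I_D = ½ k_p V_ov² = 0.5 × 5.26 × 0.86² = 1.95 mA.

Saturation; I_D = 1.95 mA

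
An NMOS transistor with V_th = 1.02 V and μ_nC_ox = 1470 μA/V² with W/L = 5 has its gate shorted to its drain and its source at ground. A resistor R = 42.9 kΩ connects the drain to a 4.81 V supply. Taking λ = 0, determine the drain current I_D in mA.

I_D = 0.0848 mA

With gate tied to drain, V_GS = V_DS ≥ V_GS − V_th, so the device is in saturation.
k_n = μ_nC_ox · (W/L) = 7.35 mA/V².
KCL at the drain: ½ k_n (V_GS − V_th)² = (V_DD − V_GS)/R.
Let x = V_GS − 1.02. Then 158 x² + x − 3.79 = 0, giving x = 0.152 V (positive root), so V_GS = 1.17 V.
I_D = (V_DD − V_GS)/R = (4.81 − 1.17) / 42.9 = 0.0848 mA.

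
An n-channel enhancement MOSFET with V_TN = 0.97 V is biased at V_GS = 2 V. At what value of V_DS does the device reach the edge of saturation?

V_DS,sat = 1.03 V

The boundary between triode and saturation is V_DS = V_GS − V_TN = V_ov.
V_ov = 2 − 0.97 = 1.03 V.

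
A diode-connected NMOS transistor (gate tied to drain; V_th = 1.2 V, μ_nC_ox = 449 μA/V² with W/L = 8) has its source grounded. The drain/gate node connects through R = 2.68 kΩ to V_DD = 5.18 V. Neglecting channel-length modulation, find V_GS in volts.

With gate tied to drain, V_GS = V_DS ≥ V_GS − V_th, so the device is in saturation.
k_n = μ_nC_ox · (W/L) = 3.592 mA/V².
KCL at the drain: ½ k_n (V_GS − V_th)² = (V_DD − V_GS)/R.
Let x = V_GS − 1.2. Then 4.81 x² + x − 3.98 = 0, giving x = 0.811 V (positive root), so V_GS = 2.01 V.
I_D = (V_DD − V_GS)/R = (5.18 − 2.01) / 2.68 = 1.18 mA.

V_GS = 2.01 V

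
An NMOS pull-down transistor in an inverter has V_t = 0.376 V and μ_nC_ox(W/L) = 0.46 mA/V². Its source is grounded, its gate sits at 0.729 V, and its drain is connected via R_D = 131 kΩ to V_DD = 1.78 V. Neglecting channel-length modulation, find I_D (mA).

V_GS = V_G = 0.729 V, so V_ov = 0.729 − 0.376 = 0.353 V.
Assume saturation: I_D = ½ k_n V_ov² = 0.5 × 0.46 × 0.353² = 0.0287 mA, giving V_DS = V_DD − I_D R_D = 1.78 − 0.0287 × 131 = -1.97 V.
But -1.97 V < V_ov = 0.353 V, so the device is actually in triode.
In triode I_D = k_n[V_ov V_DS − ½ V_DS²] and I_D = (V_DD − V_DS)/R_D. Equating: 30.1 V_DS² − 22.27 V_DS + 1.78 = 0, giving V_DS = 0.0912 V (the root below V_ov).
I_D = (1.78 − 0.0912) / 131 = 0.0129 mA.

I_D = 0.0129 mA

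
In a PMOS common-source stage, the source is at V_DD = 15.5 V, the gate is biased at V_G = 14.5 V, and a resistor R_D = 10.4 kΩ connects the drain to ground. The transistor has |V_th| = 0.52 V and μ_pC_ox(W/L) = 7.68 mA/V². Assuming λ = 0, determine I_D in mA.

I_D = 0.885 mA

V_SG = V_DD − V_G = 15.5 − 14.5 = 1 V, so V_ov = 1 − 0.52 = 0.48 V.
Assume saturation: I_D = ½ k_p V_ov² = 0.5 × 7.68 × 0.48² = 0.885 mA, giving V_SD = V_DD − I_D R_D = 15.5 − 0.885 × 10.4 = 6.3 V.
V_SD = 6.3 V ≥ V_ov = 0.48 V, confirming saturation.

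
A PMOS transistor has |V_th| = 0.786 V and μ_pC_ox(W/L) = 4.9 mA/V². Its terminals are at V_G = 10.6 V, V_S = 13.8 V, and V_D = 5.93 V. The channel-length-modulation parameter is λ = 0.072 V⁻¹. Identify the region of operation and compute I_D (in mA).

V_SG = V_S − V_G = 13.8 − 10.6 = 3.2 V; V_SD = V_S − V_D = 13.8 − 5.93 = 7.87 V.
V_ov = V_SG − |V_th| = 3.2 − 0.786 = 2.41 V.
Since V_SD = 7.87 V ≥ V_ov = 2.41 V, the device is in saturation.
I_D = ½ k_p V_ov² (1 + λ V_SD) = 0.5 × 4.9 × 2.41² × (1 + 0.072 × 7.87) = 22.4 mA.

Saturation; I_D = 22.4 mA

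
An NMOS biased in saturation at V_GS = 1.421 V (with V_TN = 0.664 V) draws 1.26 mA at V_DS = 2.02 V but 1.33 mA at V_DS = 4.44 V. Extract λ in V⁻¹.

With V_GS fixed, I_D ∝ (1 + λ V_DS) in saturation, so I_D2/I_D1 = (1 + λ V_DS2)/(1 + λ V_DS1).
1.33/1.26 = 1.056 = (1 + 4.44 λ)/(1 + 2.02 λ).
Solving: λ (I_D1 V_DS2 − I_D2 V_DS1) = I_D2 − I_D1, so λ = (1.33 − 1.26) / (1.26 × 4.44 − 1.33 × 2.02) = 0.07 / 2.91 = 0.0241 V⁻¹.

λ = 0.0241 V⁻¹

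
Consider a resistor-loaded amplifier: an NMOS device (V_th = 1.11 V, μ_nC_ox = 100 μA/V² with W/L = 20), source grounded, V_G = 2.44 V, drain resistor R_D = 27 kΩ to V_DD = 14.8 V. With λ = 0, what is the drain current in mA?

I_D = 0.540 mA

V_GS = V_G = 2.44 V, so V_ov = 2.44 − 1.11 = 1.33 V.
k_n = μ_nC_ox · (W/L) = 2 mA/V².
Assume saturation: I_D = ½ k_n V_ov² = 0.5 × 2 × 1.33² = 1.77 mA, giving V_DS = V_DD − I_D R_D = 14.8 − 1.77 × 27 = -33 V.
But -33 V < V_ov = 1.33 V, so the device is actually in triode.
In triode I_D = k_n[V_ov V_DS − ½ V_DS²] and I_D = (V_DD − V_DS)/R_D. Equating: 27 V_DS² − 72.82 V_DS + 14.8 = 0, giving V_DS = 0.221 V (the root below V_ov).
I_D = (14.8 − 0.221) / 27 = 0.54 mA.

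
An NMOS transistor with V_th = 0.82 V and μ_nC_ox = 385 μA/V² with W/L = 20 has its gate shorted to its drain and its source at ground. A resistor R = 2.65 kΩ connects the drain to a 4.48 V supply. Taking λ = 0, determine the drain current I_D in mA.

With gate tied to drain, V_GS = V_DS ≥ V_GS − V_th, so the device is in saturation.
k_n = μ_nC_ox · (W/L) = 7.7 mA/V².
KCL at the drain: ½ k_n (V_GS − V_th)² = (V_DD − V_GS)/R.
Let x = V_GS − 0.82. Then 10.2 x² + x − 3.66 = 0, giving x = 0.552 V (positive root), so V_GS = 1.37 V.
I_D = (V_DD − V_GS)/R = (4.48 − 1.37) / 2.65 = 1.17 mA.

I_D = 1.17 mA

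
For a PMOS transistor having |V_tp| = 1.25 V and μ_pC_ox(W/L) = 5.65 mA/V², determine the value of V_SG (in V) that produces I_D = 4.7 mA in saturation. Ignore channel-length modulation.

In saturation I_D = ½ k_p (V_SG − |V_tp|)², so V_SG − |V_tp| = √(2 I_D / k_p) = √(2 × 4.7 / 5.65) = 1.29 V.
V_SG = 1.25 + 1.29 = 2.54 V.

V_SG = 2.54 V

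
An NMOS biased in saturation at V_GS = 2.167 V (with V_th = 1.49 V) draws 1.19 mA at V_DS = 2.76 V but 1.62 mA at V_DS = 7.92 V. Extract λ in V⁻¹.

λ = 0.0868 V⁻¹

With V_GS fixed, I_D ∝ (1 + λ V_DS) in saturation, so I_D2/I_D1 = (1 + λ V_DS2)/(1 + λ V_DS1).
1.62/1.19 = 1.361 = (1 + 7.92 λ)/(1 + 2.76 λ).
Solving: λ (I_D1 V_DS2 − I_D2 V_DS1) = I_D2 − I_D1, so λ = (1.62 − 1.19) / (1.19 × 7.92 − 1.62 × 2.76) = 0.43 / 4.95 = 0.0868 V⁻¹.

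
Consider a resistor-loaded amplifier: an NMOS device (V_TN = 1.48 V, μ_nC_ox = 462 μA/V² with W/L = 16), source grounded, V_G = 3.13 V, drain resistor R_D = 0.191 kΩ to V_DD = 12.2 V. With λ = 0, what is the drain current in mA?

I_D = 10.1 mA

V_GS = V_G = 3.13 V, so V_ov = 3.13 − 1.48 = 1.65 V.
k_n = μ_nC_ox · (W/L) = 7.392 mA/V².
Assume saturation: I_D = ½ k_n V_ov² = 0.5 × 7.392 × 1.65² = 10.1 mA, giving V_DS = V_DD − I_D R_D = 12.2 − 10.1 × 0.191 = 10.3 V.
V_DS = 10.3 V ≥ V_ov = 1.65 V, confirming saturation.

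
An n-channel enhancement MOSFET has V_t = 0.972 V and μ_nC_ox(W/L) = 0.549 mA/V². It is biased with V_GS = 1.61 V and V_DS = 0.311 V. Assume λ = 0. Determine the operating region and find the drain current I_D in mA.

Triode; I_D = 0.0824 mA

V_ov = V_GS − V_t = 1.61 − 0.972 = 0.638 V.
Since V_DS = 0.311 V < V_ov = 0.638 V, the device is in the triode region.
I_D = k_n [V_ov · V_DS − ½ V_DS²] = 0.549 × [0.638 × 0.311 − 0.5 × 0.311²] = 0.0824 mA.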